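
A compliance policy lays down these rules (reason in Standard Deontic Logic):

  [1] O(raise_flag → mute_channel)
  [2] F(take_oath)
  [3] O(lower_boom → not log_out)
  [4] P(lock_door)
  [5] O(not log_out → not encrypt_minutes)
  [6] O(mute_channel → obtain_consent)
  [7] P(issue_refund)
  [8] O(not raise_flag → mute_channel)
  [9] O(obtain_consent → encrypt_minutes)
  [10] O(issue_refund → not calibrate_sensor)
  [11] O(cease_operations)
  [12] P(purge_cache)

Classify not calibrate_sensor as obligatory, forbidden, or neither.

Neither

Premise 10 is O(issue_refund → not calibrate_sensor), but O(issue_refund) is not derivable from the premises (the permission P(issue_refund) asserts only not O(not issue_refund), not O(issue_refund)), so it does not yield O(not calibrate_sensor).
No premise or chain of K-axiom applications forces O(not calibrate_sensor), and none forces O(calibrate_sensor). So not calibrate_sensor is neither obligatory nor forbidden under these norms.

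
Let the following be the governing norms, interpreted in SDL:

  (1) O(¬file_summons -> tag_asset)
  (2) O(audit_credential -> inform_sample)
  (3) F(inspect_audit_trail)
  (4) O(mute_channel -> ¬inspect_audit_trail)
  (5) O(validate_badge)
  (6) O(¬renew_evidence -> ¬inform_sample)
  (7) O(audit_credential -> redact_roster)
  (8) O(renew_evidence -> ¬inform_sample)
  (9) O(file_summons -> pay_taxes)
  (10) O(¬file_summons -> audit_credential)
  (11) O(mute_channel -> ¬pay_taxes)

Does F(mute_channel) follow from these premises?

Yes

Premises 6 and 8 are O(¬renew_evidence -> ¬inform_sample) and O(renew_evidence -> ¬inform_sample); every ideal world satisfies ¬renew_evidence or renew_evidence, so in either case ¬inform_sample holds — hence O(¬inform_sample).
The contrapositive of premise 2 (O(audit_credential -> inform_sample)) is O(¬inform_sample -> ¬audit_credential), and O(¬inform_sample) is already established, so O(¬audit_credential).
The contrapositive of premise 10 (O(¬file_summons -> audit_credential)) is O(¬audit_credential -> file_summons), and O(¬audit_credential) is already established, so O(file_summons).
Premise 9 is O(file_summons -> pay_taxes); since O(file_summons), deontic closure gives O(pay_taxes).
Premise 11 is O(mute_channel -> ¬pay_taxes); contrapositively O(pay_taxes -> ¬mute_channel). Since O(pay_taxes) holds, K gives O(¬mute_channel).
Premises 1, 3, 4, 5, 7 do not contribute to this derivation.
So O(¬mute_channel) holds, i.e. F(mute_channel). The claim follows.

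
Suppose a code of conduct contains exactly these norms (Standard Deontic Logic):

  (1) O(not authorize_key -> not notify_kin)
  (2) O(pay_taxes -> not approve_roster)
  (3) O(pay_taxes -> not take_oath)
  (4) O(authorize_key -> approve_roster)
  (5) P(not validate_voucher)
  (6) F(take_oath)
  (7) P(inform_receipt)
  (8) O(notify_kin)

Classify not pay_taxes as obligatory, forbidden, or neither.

Premise 8 gives O(notify_kin).
The contrapositive of premise 1 (O(not authorize_key -> not notify_kin)) is O(notify_kin -> authorize_key), and O(notify_kin) is already established, so O(authorize_key).
Premise 4 is O(authorize_key -> approve_roster); since O(authorize_key), deontic closure gives O(approve_roster).
Premise 2, O(pay_taxes -> not approve_roster), contraposes to O(approve_roster -> not pay_taxes); with O(approve_roster) we get O(not pay_taxes).
Premises 3, 5, 6, 7 do not contribute to this derivation.
Hence not pay_taxes is obligatory.

Obligatory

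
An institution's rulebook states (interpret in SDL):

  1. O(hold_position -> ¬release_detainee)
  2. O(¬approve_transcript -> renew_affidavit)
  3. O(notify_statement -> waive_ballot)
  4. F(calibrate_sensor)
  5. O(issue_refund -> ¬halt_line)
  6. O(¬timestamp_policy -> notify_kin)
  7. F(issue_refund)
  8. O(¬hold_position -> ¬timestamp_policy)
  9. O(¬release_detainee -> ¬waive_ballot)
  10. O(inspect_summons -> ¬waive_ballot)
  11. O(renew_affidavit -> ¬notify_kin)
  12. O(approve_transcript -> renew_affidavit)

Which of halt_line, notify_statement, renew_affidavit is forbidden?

notify_statement

Premises 12 and 2 are O(approve_transcript -> renew_affidavit) and O(¬approve_transcript -> renew_affidavit); every ideal world satisfies approve_transcript or ¬approve_transcript, so in either case renew_affidavit holds — hence O(renew_affidavit).
From O(renew_affidavit) and premise 11, O(renew_affidavit -> ¬notify_kin), we obtain O(¬notify_kin).
Premise 6 is O(¬timestamp_policy -> notify_kin); contrapositively O(¬notify_kin -> timestamp_policy). Since O(¬notify_kin) holds, K gives O(timestamp_policy).
Premise 8 is O(¬hold_position -> ¬timestamp_policy); contrapositively O(timestamp_policy -> hold_position). Since O(timestamp_policy) holds, K gives O(hold_position).
From O(hold_position) and premise 1, O(hold_position -> ¬release_detainee), we obtain O(¬release_detainee).
From O(¬release_detainee) and premise 9, O(¬release_detainee -> ¬waive_ballot), we obtain O(¬waive_ballot).
Premise 3 is O(notify_statement -> waive_ballot); contrapositively O(¬waive_ballot -> ¬notify_statement). Since O(¬waive_ballot) holds, K gives O(¬notify_statement).
So O(¬notify_statement) holds, i.e. notify_statement is forbidden. None of the other listed options is forbidden under the premises.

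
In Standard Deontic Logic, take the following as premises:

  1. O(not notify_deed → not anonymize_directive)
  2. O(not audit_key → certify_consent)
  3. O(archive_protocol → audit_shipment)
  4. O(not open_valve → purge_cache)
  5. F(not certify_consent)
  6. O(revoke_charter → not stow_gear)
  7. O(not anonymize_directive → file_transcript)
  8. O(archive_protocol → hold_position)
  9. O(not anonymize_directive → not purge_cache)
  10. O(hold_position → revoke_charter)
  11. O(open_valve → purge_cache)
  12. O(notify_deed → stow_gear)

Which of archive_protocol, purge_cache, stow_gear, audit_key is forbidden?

archive_protocol

Premises 11 and 4 are O(open_valve → purge_cache) and O(not open_valve → purge_cache); every ideal world satisfies open_valve or not open_valve, so in either case purge_cache holds — hence O(purge_cache).
Premise 9, O(not anonymize_directive → not purge_cache), contraposes to O(purge_cache → anonymize_directive); with O(purge_cache) we get O(anonymize_directive).
Premise 1 is O(not notify_deed → not anonymize_directive); contrapositively O(anonymize_directive → notify_deed). Since O(anonymize_directive) holds, K gives O(notify_deed).
Applying K to premise 12 (O(notify_deed → stow_gear)) and O(notify_deed) yields O(stow_gear).
Premise 6 is O(revoke_charter → not stow_gear); contrapositively O(stow_gear → not revoke_charter). Since O(stow_gear) holds, K gives O(not revoke_charter).
Premise 10 is O(hold_position → revoke_charter); contrapositively O(not revoke_charter → not hold_position). Since O(not revoke_charter) holds, K gives O(not hold_position).
Premise 8 is O(archive_protocol → hold_position); contrapositively O(not hold_position → not archive_protocol). Since O(not hold_position) holds, K gives O(not archive_protocol).
So O(not archive_protocol) holds, i.e. archive_protocol is forbidden. None of the other listed options is forbidden under the premises.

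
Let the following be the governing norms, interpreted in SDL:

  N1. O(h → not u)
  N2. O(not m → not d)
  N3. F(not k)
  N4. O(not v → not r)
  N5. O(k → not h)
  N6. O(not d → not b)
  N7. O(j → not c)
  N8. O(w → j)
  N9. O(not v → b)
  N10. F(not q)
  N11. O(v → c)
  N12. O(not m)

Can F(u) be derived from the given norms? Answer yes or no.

Premise 1 is O(h → not u), but O(h) is not derivable from the premises, so it does not yield O(not u).
No other premise forces O(not u). An ideal world satisfying every premise can still have u true, so F(u) is not derivable.

No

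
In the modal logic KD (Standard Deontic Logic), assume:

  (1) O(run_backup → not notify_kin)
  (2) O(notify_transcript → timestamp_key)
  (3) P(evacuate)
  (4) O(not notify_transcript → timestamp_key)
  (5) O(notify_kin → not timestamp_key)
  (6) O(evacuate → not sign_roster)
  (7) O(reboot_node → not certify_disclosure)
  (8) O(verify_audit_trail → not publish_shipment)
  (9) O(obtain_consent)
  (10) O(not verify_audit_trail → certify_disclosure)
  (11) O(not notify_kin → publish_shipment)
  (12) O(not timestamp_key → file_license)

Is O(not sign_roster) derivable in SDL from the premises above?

No

Premise 6 is O(evacuate → not sign_roster), but O(evacuate) is not derivable from the premises (the permission P(evacuate) asserts only not O(not evacuate), not O(evacuate)), so it does not yield O(not sign_roster).
No other premise forces O(not sign_roster). An ideal world satisfying every premise can still have not sign_roster false, so O(not sign_roster) is not derivable.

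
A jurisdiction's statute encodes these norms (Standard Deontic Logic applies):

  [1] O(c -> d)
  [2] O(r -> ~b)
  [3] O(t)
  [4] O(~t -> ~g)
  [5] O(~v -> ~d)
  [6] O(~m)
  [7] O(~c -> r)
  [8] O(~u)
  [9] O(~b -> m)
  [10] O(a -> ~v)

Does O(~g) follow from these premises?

Premise 4 is O(~t -> ~g), but O(~t) is not derivable from the premises, so it does not yield O(~g).
No other premise forces O(~g). An ideal world satisfying every premise can still have ~g false, so O(~g) is not derivable.

No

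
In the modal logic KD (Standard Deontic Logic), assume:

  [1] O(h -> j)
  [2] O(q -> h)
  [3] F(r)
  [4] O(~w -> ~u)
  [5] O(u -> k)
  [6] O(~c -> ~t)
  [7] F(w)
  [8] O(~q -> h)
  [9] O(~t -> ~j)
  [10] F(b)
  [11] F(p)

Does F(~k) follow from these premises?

No

Premise 5 is O(u -> k), but O(u) is not derivable from the premises, so it does not yield O(k).
No other premise forces O(k). An ideal world satisfying every premise can still have ~k true, so F(~k) is not derivable.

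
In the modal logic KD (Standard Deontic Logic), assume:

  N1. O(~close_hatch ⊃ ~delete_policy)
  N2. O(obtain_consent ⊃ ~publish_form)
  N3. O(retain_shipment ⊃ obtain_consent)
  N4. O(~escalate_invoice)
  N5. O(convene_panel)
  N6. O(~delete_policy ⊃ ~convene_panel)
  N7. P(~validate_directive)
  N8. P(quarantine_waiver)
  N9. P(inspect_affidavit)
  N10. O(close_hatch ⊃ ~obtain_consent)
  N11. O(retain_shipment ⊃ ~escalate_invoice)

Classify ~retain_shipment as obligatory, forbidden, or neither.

From premise 5 we have O(convene_panel).
The contrapositive of premise 6 (O(~delete_policy ⊃ ~convene_panel)) is O(convene_panel ⊃ delete_policy), and O(convene_panel) is already established, so O(delete_policy).
Premise 1, O(~close_hatch ⊃ ~delete_policy), contraposes to O(delete_policy ⊃ close_hatch); with O(delete_policy) we get O(close_hatch).
Premise 10 is O(close_hatch ⊃ ~obtain_consent); since O(close_hatch), deontic closure gives O(~obtain_consent).
The contrapositive of premise 3 (O(retain_shipment ⊃ obtain_consent)) is O(~obtain_consent ⊃ ~retain_shipment), and O(~obtain_consent) is already established, so O(~retain_shipment).
Premises 2, 4, 7, 8, 9, 11 do not contribute to this derivation.
Hence ~retain_shipment is obligatory.

Obligatory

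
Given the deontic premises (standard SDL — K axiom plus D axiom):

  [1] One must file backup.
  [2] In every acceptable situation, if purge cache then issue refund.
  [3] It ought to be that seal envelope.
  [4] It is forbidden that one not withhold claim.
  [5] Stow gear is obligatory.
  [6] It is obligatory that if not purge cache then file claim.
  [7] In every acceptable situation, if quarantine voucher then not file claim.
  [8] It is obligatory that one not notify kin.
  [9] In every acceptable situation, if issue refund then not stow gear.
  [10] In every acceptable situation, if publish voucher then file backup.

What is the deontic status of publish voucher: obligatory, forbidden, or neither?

Neither

Premise 10 is O(publish_voucher → file_backup); even if O(file_backup) held, inferring O(publish_voucher) would be affirming the consequent — invalid.
No premise or chain of K-axiom applications forces O(publish_voucher), and none forces O(¬publish_voucher). So publish_voucher is neither obligatory nor forbidden under these norms.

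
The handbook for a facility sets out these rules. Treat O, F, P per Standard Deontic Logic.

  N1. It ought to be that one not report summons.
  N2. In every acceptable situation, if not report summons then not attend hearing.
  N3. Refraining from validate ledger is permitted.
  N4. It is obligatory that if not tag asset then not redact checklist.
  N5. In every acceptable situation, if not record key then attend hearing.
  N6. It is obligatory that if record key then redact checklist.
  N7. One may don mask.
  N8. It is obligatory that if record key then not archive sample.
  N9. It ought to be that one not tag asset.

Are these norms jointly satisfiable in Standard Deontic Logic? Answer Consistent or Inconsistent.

Inconsistent

From premise 9 we have O(¬tag_asset).
Applying K to premise 4 (O(¬tag_asset → ¬redact_checklist)) and O(¬tag_asset) yields O(¬redact_checklist).
Premise 6 is O(record_key → redact_checklist); contrapositively O(¬redact_checklist → ¬record_key). Since O(¬redact_checklist) holds, K gives O(¬record_key).
With premise 5, O(¬record_key → attend_hearing), the K-axiom yields O(attend_hearing).
The contrapositive of premise 2 (O(¬report_summons → ¬attend_hearing)) is O(attend_hearing → report_summons), and O(attend_hearing) is already established, so O(report_summons).
Yet premise 1 states O(¬report_summons).
We now have both O(report_summons) and O(¬report_summons) — report_summons is simultaneously obligatory and forbidden, violating the D-axiom.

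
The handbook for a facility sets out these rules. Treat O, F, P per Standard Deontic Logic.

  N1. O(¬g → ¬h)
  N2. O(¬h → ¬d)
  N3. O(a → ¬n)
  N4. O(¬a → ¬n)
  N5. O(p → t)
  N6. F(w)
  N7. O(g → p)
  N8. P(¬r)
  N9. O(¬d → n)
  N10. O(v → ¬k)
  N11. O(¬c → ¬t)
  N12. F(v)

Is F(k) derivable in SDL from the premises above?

Premise 10 is O(v → ¬k), but O(v) is not derivable from the premises, so it does not yield O(¬k).
No other premise forces O(¬k). An ideal world satisfying every premise can still have k true, so F(k) is not derivable.

No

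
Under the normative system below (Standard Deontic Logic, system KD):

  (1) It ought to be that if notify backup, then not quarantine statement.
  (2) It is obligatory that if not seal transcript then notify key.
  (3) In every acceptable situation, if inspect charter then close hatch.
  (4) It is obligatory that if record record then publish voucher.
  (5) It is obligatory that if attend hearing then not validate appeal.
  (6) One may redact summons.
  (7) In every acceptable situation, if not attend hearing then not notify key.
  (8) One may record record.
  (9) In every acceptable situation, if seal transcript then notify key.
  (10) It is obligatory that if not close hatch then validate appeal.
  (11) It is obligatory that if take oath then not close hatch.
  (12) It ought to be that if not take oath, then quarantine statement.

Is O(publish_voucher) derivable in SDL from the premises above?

No

Premise 4 is O(record_record → publish_voucher), but O(record_record) is not derivable from the premises (the permission P(record_record) asserts only ¬O(¬record_record), not O(record_record)), so it does not yield O(publish_voucher).
No other premise forces O(publish_voucher). An ideal world satisfying every premise can still have publish_voucher false, so O(publish_voucher) is not derivable.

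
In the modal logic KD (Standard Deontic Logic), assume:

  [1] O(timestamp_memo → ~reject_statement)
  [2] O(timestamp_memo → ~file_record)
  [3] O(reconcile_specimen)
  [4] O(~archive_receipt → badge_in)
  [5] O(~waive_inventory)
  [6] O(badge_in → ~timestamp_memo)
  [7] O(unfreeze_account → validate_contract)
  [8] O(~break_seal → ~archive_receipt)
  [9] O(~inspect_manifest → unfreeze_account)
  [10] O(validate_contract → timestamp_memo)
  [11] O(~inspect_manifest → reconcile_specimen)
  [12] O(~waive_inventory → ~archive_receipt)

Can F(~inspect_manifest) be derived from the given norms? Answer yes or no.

Premise 5 states O(~waive_inventory) outright.
Premise 12 is O(~waive_inventory → ~archive_receipt); since O(~waive_inventory), deontic closure gives O(~archive_receipt).
Premise 4 is O(~archive_receipt → badge_in); since O(~archive_receipt), deontic closure gives O(badge_in).
Applying K to premise 6 (O(badge_in → ~timestamp_memo)) and O(badge_in) yields O(~timestamp_memo).
Premise 10, O(validate_contract → timestamp_memo), contraposes to O(~timestamp_memo → ~validate_contract); with O(~timestamp_memo) we get O(~validate_contract).
Premise 7 is O(unfreeze_account → validate_contract); contrapositively O(~validate_contract → ~unfreeze_account). Since O(~validate_contract) holds, K gives O(~unfreeze_account).
Premise 9, O(~inspect_manifest → unfreeze_account), contraposes to O(~unfreeze_account → inspect_manifest); with O(~unfreeze_account) we get O(inspect_manifest).
Premises 1, 2, 3, 8, 11 do not contribute to this derivation.
So O(inspect_manifest) holds, i.e. F(~inspect_manifest). The claim follows.

Yes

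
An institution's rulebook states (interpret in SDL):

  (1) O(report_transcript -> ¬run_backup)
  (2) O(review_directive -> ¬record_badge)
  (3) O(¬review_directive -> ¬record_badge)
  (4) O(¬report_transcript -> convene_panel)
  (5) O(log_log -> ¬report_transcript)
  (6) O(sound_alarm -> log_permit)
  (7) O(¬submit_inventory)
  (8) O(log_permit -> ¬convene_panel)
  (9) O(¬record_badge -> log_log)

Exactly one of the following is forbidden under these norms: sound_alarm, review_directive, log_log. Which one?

sound_alarm

Premises 3 and 2 cover both cases: O(¬review_directive -> ¬record_badge) and O(review_directive -> ¬record_badge). Since ¬review_directive ∨ review_directive is a tautology, O(¬record_badge) follows.
Premise 9 is O(¬record_badge -> log_log); since O(¬record_badge), deontic closure gives O(log_log).
Premise 5 is O(log_log -> ¬report_transcript); since O(log_log), deontic closure gives O(¬report_transcript).
Applying K to premise 4 (O(¬report_transcript -> convene_panel)) and O(¬report_transcript) yields O(convene_panel).
Premise 8 is O(log_permit -> ¬convene_panel); contrapositively O(convene_panel -> ¬log_permit). Since O(convene_panel) holds, K gives O(¬log_permit).
Premise 6 is O(sound_alarm -> log_permit); contrapositively O(¬log_permit -> ¬sound_alarm). Since O(¬log_permit) holds, K gives O(¬sound_alarm).
So O(¬sound_alarm) holds, i.e. sound_alarm is forbidden. None of the other listed options is forbidden under the premises.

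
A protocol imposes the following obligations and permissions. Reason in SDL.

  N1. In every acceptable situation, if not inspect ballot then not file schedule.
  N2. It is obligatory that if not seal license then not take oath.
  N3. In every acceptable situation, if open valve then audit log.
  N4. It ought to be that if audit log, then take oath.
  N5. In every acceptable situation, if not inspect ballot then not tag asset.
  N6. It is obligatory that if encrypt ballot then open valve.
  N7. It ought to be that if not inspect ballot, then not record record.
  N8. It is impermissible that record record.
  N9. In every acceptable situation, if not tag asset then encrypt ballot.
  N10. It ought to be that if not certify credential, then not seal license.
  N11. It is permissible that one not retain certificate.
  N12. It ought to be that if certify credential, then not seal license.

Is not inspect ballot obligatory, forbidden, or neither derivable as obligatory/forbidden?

Forbidden

By case analysis on ¬certify_credential: premise 10 gives O(¬certify_credential → ¬seal_license) and premise 12 gives O(certify_credential → ¬seal_license), so O(¬seal_license) either way.
Premise 2 is O(¬seal_license → ¬take_oath); since O(¬seal_license), deontic closure gives O(¬take_oath).
Premise 4, O(audit_log → take_oath), contraposes to O(¬take_oath → ¬audit_log); with O(¬take_oath) we get O(¬audit_log).
Premise 3, O(open_valve → audit_log), contraposes to O(¬audit_log → ¬open_valve); with O(¬audit_log) we get O(¬open_valve).
The contrapositive of premise 6 (O(encrypt_ballot → open_valve)) is O(¬open_valve → ¬encrypt_ballot), and O(¬open_valve) is already established, so O(¬encrypt_ballot).
The contrapositive of premise 9 (O(¬tag_asset → encrypt_ballot)) is O(¬encrypt_ballot → tag_asset), and O(¬encrypt_ballot) is already established, so O(tag_asset).
The contrapositive of premise 5 (O(¬inspect_ballot → ¬tag_asset)) is O(tag_asset → inspect_ballot), and O(tag_asset) is already established, so O(inspect_ballot).
Premises 1, 7, 8, 11 do not contribute to this derivation.
Thus O(inspect_ballot), which is F(¬inspect_ballot): ¬inspect_ballot is forbidden.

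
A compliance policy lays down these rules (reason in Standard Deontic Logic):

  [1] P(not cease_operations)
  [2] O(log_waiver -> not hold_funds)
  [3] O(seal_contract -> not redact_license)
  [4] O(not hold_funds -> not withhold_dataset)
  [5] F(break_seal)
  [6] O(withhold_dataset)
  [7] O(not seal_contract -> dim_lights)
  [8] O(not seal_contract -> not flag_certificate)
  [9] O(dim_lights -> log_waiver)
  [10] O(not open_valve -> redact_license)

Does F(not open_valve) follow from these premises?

Premise 6 states O(withhold_dataset) outright.
The contrapositive of premise 4 (O(not hold_funds -> not withhold_dataset)) is O(withhold_dataset -> hold_funds), and O(withhold_dataset) is already established, so O(hold_funds).
Premise 2 is O(log_waiver -> not hold_funds); contrapositively O(hold_funds -> not log_waiver). Since O(hold_funds) holds, K gives O(not log_waiver).
The contrapositive of premise 9 (O(dim_lights -> log_waiver)) is O(not log_waiver -> not dim_lights), and O(not log_waiver) is already established, so O(not dim_lights).
Premise 7 is O(not seal_contract -> dim_lights); contrapositively O(not dim_lights -> seal_contract). Since O(not dim_lights) holds, K gives O(seal_contract).
From O(seal_contract) and premise 3, O(seal_contract -> not redact_license), we obtain O(not redact_license).
Premise 10 is O(not open_valve -> redact_license); contrapositively O(not redact_license -> open_valve). Since O(not redact_license) holds, K gives O(open_valve).
Premises 1, 5, 8 do not contribute to this derivation.
So O(open_valve) holds, i.e. F(not open_valve). The claim follows.

Yes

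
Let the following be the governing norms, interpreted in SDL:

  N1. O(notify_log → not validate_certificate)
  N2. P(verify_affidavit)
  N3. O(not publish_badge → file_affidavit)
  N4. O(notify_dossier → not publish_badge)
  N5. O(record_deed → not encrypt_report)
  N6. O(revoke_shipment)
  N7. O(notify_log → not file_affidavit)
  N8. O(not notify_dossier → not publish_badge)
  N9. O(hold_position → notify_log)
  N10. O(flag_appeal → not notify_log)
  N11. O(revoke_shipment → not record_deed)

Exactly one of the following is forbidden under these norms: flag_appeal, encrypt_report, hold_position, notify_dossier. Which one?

Premises 8 and 4 are O(not notify_dossier → not publish_badge) and O(notify_dossier → not publish_badge); every ideal world satisfies not notify_dossier or notify_dossier, so in either case not publish_badge holds — hence O(not publish_badge).
With premise 3, O(not publish_badge → file_affidavit), the K-axiom yields O(file_affidavit).
Premise 7 is O(notify_log → not file_affidavit); contrapositively O(file_affidavit → not notify_log). Since O(file_affidavit) holds, K gives O(not notify_log).
Premise 9 is O(hold_position → notify_log); contrapositively O(not notify_log → not hold_position). Since O(not notify_log) holds, K gives O(not hold_position).
So O(not hold_position) holds, i.e. hold_position is forbidden. None of the other listed options is forbidden under the premises.

hold_position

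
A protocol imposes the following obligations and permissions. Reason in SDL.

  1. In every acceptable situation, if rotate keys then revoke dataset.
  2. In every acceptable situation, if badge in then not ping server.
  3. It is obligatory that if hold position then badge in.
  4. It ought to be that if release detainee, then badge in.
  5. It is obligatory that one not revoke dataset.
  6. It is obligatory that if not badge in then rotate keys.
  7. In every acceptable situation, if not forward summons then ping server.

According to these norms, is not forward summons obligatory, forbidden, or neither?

Premise 5 gives O(¬revoke_dataset).
The contrapositive of premise 1 (O(rotate_keys → revoke_dataset)) is O(¬revoke_dataset → ¬rotate_keys), and O(¬revoke_dataset) is already established, so O(¬rotate_keys).
Premise 6 is O(¬badge_in → rotate_keys); contrapositively O(¬rotate_keys → badge_in). Since O(¬rotate_keys) holds, K gives O(badge_in).
With premise 2, O(badge_in → ¬ping_server), the K-axiom yields O(¬ping_server).
The contrapositive of premise 7 (O(¬forward_summons → ping_server)) is O(¬ping_server → forward_summons), and O(¬ping_server) is already established, so O(forward_summons).
Premises 3, 4 do not contribute to this derivation.
Thus O(forward_summons), which is F(¬forward_summons): ¬forward_summons is forbidden.

Forbidden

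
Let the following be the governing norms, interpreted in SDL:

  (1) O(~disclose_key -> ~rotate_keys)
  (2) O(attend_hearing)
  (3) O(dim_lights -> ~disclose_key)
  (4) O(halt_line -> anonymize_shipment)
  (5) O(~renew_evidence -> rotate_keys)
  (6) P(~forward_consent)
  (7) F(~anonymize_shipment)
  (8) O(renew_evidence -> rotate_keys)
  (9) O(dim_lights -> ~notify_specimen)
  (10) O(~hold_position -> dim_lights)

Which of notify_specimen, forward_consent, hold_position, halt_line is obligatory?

hold_position

Premises 8 and 5 cover both cases: O(renew_evidence -> rotate_keys) and O(~renew_evidence -> rotate_keys). Since renew_evidence ∨ ~renew_evidence is a tautology, O(rotate_keys) follows.
Premise 1, O(~disclose_key -> ~rotate_keys), contraposes to O(rotate_keys -> disclose_key); with O(rotate_keys) we get O(disclose_key).
The contrapositive of premise 3 (O(dim_lights -> ~disclose_key)) is O(disclose_key -> ~dim_lights), and O(disclose_key) is already established, so O(~dim_lights).
Premise 10 is O(~hold_position -> dim_lights); contrapositively O(~dim_lights -> hold_position). Since O(~dim_lights) holds, K gives O(hold_position).
So O(hold_position) holds — hold_position is obligatory. None of the other listed options is made obligatory by any chain of premises.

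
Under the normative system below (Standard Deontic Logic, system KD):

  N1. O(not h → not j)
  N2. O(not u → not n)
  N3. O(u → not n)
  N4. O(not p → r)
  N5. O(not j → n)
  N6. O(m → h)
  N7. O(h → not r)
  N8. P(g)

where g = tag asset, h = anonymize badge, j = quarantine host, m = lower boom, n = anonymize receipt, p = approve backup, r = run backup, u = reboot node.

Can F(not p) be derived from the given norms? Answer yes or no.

Yes

Premises 3 and 2 are O(u → not n) and O(not u → not n); every ideal world satisfies u or not u, so in either case not n holds — hence O(not n).
Premise 5, O(not j → n), contraposes to O(not n → j); with O(not n) we get O(j).
Premise 1 is O(not h → not j); contrapositively O(j → h). Since O(j) holds, K gives O(h).
With premise 7, O(h → not r), the K-axiom yields O(not r).
Premise 4 is O(not p → r); contrapositively O(not r → p). Since O(not r) holds, K gives O(p).
Premises 6, 8 do not contribute to this derivation.
So O(p) holds, i.e. F(not p). The claim follows.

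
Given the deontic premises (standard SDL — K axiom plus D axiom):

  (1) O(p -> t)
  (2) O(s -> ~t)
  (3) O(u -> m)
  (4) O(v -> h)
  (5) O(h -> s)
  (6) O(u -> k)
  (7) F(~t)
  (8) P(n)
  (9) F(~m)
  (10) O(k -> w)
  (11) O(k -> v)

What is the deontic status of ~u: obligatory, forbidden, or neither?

Premise 7, F(~t), is equivalent to O(t).
Premise 2 is O(s -> ~t); contrapositively O(t -> ~s). Since O(t) holds, K gives O(~s).
Premise 5 is O(h -> s); contrapositively O(~s -> ~h). Since O(~s) holds, K gives O(~h).
Premise 4, O(v -> h), contraposes to O(~h -> ~v); with O(~h) we get O(~v).
Premise 11, O(k -> v), contraposes to O(~v -> ~k); with O(~v) we get O(~k).
Premise 6, O(u -> k), contraposes to O(~k -> ~u); with O(~k) we get O(~u).
Premises 1, 3, 8, 9, 10 do not contribute to this derivation.
Hence ~u is obligatory.

Obligatory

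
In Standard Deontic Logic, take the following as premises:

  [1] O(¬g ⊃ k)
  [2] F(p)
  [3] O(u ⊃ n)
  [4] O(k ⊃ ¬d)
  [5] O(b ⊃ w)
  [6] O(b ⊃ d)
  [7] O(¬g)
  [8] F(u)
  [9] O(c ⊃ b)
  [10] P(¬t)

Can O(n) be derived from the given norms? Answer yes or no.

No

Premise 3 is O(u ⊃ n), but O(u) is not derivable from the premises, so it does not yield O(n).
No other premise forces O(n). An ideal world satisfying every premise can still have n false, so O(n) is not derivable.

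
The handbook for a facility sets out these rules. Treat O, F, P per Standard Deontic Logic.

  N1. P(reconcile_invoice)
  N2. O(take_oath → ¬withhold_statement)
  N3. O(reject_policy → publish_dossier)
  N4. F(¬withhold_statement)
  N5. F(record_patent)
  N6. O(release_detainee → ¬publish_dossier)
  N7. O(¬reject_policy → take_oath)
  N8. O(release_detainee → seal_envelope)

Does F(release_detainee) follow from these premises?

Premise 4, F(¬withhold_statement), is equivalent to O(withhold_statement).
The contrapositive of premise 2 (O(take_oath → ¬withhold_statement)) is O(withhold_statement → ¬take_oath), and O(withhold_statement) is already established, so O(¬take_oath).
Premise 7 is O(¬reject_policy → take_oath); contrapositively O(¬take_oath → reject_policy). Since O(¬take_oath) holds, K gives O(reject_policy).
From O(reject_policy) and premise 3, O(reject_policy → publish_dossier), we obtain O(publish_dossier).
Premise 6, O(release_detainee → ¬publish_dossier), contraposes to O(publish_dossier → ¬release_detainee); with O(publish_dossier) we get O(¬release_detainee).
Premises 1, 5, 8 do not contribute to this derivation.
So O(¬release_detainee) holds, i.e. F(release_detainee). The claim follows.

Yes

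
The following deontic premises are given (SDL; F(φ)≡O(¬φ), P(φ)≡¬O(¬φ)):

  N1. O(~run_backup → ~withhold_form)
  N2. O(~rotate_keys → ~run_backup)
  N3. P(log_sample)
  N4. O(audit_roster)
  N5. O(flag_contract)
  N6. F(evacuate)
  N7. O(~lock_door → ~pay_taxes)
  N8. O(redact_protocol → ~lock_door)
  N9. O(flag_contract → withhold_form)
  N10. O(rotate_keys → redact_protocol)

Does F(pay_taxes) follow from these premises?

From premise 5 we have O(flag_contract).
From O(flag_contract) and premise 9, O(flag_contract → withhold_form), we obtain O(withhold_form).
Premise 1 is O(~run_backup → ~withhold_form); contrapositively O(withhold_form → run_backup). Since O(withhold_form) holds, K gives O(run_backup).
Premise 2, O(~rotate_keys → ~run_backup), contraposes to O(run_backup → rotate_keys); with O(run_backup) we get O(rotate_keys).
With premise 10, O(rotate_keys → redact_protocol), the K-axiom yields O(redact_protocol).
Applying K to premise 8 (O(redact_protocol → ~lock_door)) and O(redact_protocol) yields O(~lock_door).
From O(~lock_door) and premise 7, O(~lock_door → ~pay_taxes), we obtain O(~pay_taxes).
Premises 3, 4, 6 do not contribute to this derivation.
So O(~pay_taxes) holds, i.e. F(pay_taxes). The claim follows.

Yes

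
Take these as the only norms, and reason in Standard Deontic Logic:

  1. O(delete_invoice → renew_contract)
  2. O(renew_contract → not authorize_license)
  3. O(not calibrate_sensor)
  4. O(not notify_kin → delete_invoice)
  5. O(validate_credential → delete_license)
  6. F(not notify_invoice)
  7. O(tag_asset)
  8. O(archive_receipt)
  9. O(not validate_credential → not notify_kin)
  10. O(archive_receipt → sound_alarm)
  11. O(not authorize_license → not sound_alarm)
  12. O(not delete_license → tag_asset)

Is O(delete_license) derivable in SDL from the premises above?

Premise 8 states O(archive_receipt) outright.
With premise 10, O(archive_receipt → sound_alarm), the K-axiom yields O(sound_alarm).
The contrapositive of premise 11 (O(not authorize_license → not sound_alarm)) is O(sound_alarm → authorize_license), and O(sound_alarm) is already established, so O(authorize_license).
Premise 2 is O(renew_contract → not authorize_license); contrapositively O(authorize_license → not renew_contract). Since O(authorize_license) holds, K gives O(not renew_contract).
Premise 1, O(delete_invoice → renew_contract), contraposes to O(not renew_contract → not delete_invoice); with O(not renew_contract) we get O(not delete_invoice).
Premise 4, O(not notify_kin → delete_invoice), contraposes to O(not delete_invoice → notify_kin); with O(not delete_invoice) we get O(notify_kin).
Premise 9, O(not validate_credential → not notify_kin), contraposes to O(notify_kin → validate_credential); with O(notify_kin) we get O(validate_credential).
From O(validate_credential) and premise 5, O(validate_credential → delete_license), we obtain O(delete_license).
Premises 3, 6, 7, 12 do not contribute to this derivation.
So O(delete_license) follows.

Yes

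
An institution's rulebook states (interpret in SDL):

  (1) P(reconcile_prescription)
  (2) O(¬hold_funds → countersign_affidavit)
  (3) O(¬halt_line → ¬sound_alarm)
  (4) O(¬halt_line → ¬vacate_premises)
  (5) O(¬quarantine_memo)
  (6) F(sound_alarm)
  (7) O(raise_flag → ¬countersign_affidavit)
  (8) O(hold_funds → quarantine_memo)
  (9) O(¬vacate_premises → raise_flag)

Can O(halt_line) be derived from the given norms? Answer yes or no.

From premise 5 we have O(¬quarantine_memo).
The contrapositive of premise 8 (O(hold_funds → quarantine_memo)) is O(¬quarantine_memo → ¬hold_funds), and O(¬quarantine_memo) is already established, so O(¬hold_funds).
Premise 2 is O(¬hold_funds → countersign_affidavit); since O(¬hold_funds), deontic closure gives O(countersign_affidavit).
Premise 7 is O(raise_flag → ¬countersign_affidavit); contrapositively O(countersign_affidavit → ¬raise_flag). Since O(countersign_affidavit) holds, K gives O(¬raise_flag).
The contrapositive of premise 9 (O(¬vacate_premises → raise_flag)) is O(¬raise_flag → vacate_premises), and O(¬raise_flag) is already established, so O(vacate_premises).
Premise 4, O(¬halt_line → ¬vacate_premises), contraposes to O(vacate_premises → halt_line); with O(vacate_premises) we get O(halt_line).
Premises 1, 3, 6 do not contribute to this derivation.
So O(halt_line) follows.

Yes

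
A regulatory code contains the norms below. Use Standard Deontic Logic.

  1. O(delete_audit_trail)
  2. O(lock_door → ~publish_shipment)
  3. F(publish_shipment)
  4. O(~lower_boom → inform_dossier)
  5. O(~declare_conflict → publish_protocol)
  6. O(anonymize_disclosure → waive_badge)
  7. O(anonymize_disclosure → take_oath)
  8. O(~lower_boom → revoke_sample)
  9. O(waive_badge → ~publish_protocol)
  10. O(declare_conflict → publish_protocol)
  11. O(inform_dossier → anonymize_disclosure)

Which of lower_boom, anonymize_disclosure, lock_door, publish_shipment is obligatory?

Premises 10 and 5 cover both cases: O(declare_conflict → publish_protocol) and O(~declare_conflict → publish_protocol). Since declare_conflict ∨ ~declare_conflict is a tautology, O(publish_protocol) follows.
The contrapositive of premise 9 (O(waive_badge → ~publish_protocol)) is O(publish_protocol → ~waive_badge), and O(publish_protocol) is already established, so O(~waive_badge).
The contrapositive of premise 6 (O(anonymize_disclosure → waive_badge)) is O(~waive_badge → ~anonymize_disclosure), and O(~waive_badge) is already established, so O(~anonymize_disclosure).
Premise 11 is O(inform_dossier → anonymize_disclosure); contrapositively O(~anonymize_disclosure → ~inform_dossier). Since O(~anonymize_disclosure) holds, K gives O(~inform_dossier).
Premise 4 is O(~lower_boom → inform_dossier); contrapositively O(~inform_dossier → lower_boom). Since O(~inform_dossier) holds, K gives O(lower_boom).
So O(lower_boom) holds — lower_boom is obligatory. None of the other listed options is made obligatory by any chain of premises.

lower_boom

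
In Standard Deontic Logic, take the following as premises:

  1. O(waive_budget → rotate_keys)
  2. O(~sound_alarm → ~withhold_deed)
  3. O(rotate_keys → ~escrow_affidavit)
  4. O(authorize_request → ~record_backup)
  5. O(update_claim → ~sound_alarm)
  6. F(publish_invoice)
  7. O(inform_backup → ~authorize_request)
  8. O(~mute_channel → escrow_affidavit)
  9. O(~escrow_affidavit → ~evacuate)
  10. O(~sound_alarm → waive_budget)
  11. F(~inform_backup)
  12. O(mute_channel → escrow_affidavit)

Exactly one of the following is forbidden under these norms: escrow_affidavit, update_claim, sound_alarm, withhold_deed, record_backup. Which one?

update_claim

By case analysis on mute_channel: premise 12 gives O(mute_channel → escrow_affidavit) and premise 8 gives O(~mute_channel → escrow_affidavit), so O(escrow_affidavit) either way.
Premise 3 is O(rotate_keys → ~escrow_affidavit); contrapositively O(escrow_affidavit → ~rotate_keys). Since O(escrow_affidavit) holds, K gives O(~rotate_keys).
Premise 1 is O(waive_budget → rotate_keys); contrapositively O(~rotate_keys → ~waive_budget). Since O(~rotate_keys) holds, K gives O(~waive_budget).
The contrapositive of premise 10 (O(~sound_alarm → waive_budget)) is O(~waive_budget → sound_alarm), and O(~waive_budget) is already established, so O(sound_alarm).
The contrapositive of premise 5 (O(update_claim → ~sound_alarm)) is O(sound_alarm → ~update_claim), and O(sound_alarm) is already established, so O(~update_claim).
So O(~update_claim) holds, i.e. update_claim is forbidden. None of the other listed options is forbidden under the premises.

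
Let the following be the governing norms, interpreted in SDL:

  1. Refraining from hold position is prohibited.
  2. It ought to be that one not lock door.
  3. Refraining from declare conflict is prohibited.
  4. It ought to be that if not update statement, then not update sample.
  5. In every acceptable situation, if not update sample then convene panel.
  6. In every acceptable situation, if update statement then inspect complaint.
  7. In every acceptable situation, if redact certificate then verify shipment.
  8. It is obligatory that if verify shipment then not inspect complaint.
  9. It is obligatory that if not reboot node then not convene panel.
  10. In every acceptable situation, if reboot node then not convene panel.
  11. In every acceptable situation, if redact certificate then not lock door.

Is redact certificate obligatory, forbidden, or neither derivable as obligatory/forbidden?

Forbidden

Premises 9 and 10 are O(¬reboot_node → ¬convene_panel) and O(reboot_node → ¬convene_panel); every ideal world satisfies ¬reboot_node or reboot_node, so in either case ¬convene_panel holds — hence O(¬convene_panel).
The contrapositive of premise 5 (O(¬update_sample → convene_panel)) is O(¬convene_panel → update_sample), and O(¬convene_panel) is already established, so O(update_sample).
Premise 4 is O(¬update_statement → ¬update_sample); contrapositively O(update_sample → update_statement). Since O(update_sample) holds, K gives O(update_statement).
From O(update_statement) and premise 6, O(update_statement → inspect_complaint), we obtain O(inspect_complaint).
Premise 8 is O(verify_shipment → ¬inspect_complaint); contrapositively O(inspect_complaint → ¬verify_shipment). Since O(inspect_complaint) holds, K gives O(¬verify_shipment).
Premise 7 is O(redact_certificate → verify_shipment); contrapositively O(¬verify_shipment → ¬redact_certificate). Since O(¬verify_shipment) holds, K gives O(¬redact_certificate).
Premises 1, 2, 3, 11 do not contribute to this derivation.
Thus O(¬redact_certificate), which is F(redact_certificate): redact_certificate is forbidden.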